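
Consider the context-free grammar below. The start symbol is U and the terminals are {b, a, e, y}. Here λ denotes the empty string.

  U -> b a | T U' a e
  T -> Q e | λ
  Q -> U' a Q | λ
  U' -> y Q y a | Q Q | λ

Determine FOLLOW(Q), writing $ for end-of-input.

FIRST(U) = {a, b, e, y}  (via T U' a e)
FIRST(T) = {λ, a, e, y}  (via Q e)
FIRST(Q) = {λ, a, y}  (via U' a Q)
FIRST(U') = {λ, a, y}  (via Q Q)
FOLLOW(U) includes $ since U is the start symbol.
FOLLOW(U): U appears on no right-hand side. Thus FOLLOW(U) = {$}.
FOLLOW(T): in U->T U' a e, T is followed by U' a e with FIRST {a, y}. Thus FOLLOW(T) = {a, y}.
FOLLOW(U'): in U->T U' a e, U' is followed by a e with FIRST {a}; in Q->U' a Q, U' is followed by a Q with FIRST {a}. Thus FOLLOW(U') = {a}.
FOLLOW(Q): in T->Q e, Q is followed by e with FIRST {e}; in Q->U' a Q, the suffix after Q is empty (adds nothing new); in U'->y Q y a, Q is followed by y a with FIRST {y}; in U'->Q Q (occurrence 1), Q is followed by Q with FIRST {λ, a, y}; in U'->Q Q (occurrence 1), the suffix after Q is nullable, so FOLLOW(Q) ⊇ FOLLOW(U') = {a}; in U'->Q Q (occurrence 2), the suffix after Q is empty, so FOLLOW(Q) ⊇ FOLLOW(U') = {a}. Thus FOLLOW(Q) = {a, e, y}.

{a, e, y}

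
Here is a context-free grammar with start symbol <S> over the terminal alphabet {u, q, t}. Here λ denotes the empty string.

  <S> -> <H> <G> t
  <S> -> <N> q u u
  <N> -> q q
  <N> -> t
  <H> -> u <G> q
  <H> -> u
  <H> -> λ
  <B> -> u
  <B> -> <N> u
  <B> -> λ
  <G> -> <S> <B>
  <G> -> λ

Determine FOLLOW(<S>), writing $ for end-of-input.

{$, q, t, u}

FIRST(<N>) = {q, t}
FIRST(<H>) = {λ, u}
FIRST(<B>) = {λ, q, t, u}  (via <N> u)
FIRST(<S>) = {q, t, u}  (via <H> <G> t, <N> q u u)
FIRST(<G>) = {λ, q, t, u}  (via <S> <B>)
FOLLOW(<S>) includes $ since <S> is the start symbol.
FOLLOW(<N>): in <S>-><N> q u u, <N> is followed by q u u with FIRST {q}; in <B>-><N> u, <N> is followed by u with FIRST {u}. Thus FOLLOW(<N>) = {q, u}.
FOLLOW(<H>): in <S>-><H> <G> t, <H> is followed by <G> t with FIRST {q, t, u}. Thus FOLLOW(<H>) = {q, t, u}.
FOLLOW(<G>): in <S>-><H> <G> t, <G> is followed by t with FIRST {t}; in <H>->u <G> q, <G> is followed by q with FIRST {q}. Thus FOLLOW(<G>) = {q, t}.
FOLLOW(<S>): in <G>-><S> <B>, <S> is followed by <B> with FIRST {λ, q, t, u}; in <G>-><S> <B>, the suffix after <S> is nullable, so FOLLOW(<S>) ⊇ FOLLOW(<G>) = {q, t}. Thus FOLLOW(<S>) = {$, q, t, u}.
FOLLOW(<B>): in <G>-><S> <B>, the suffix after <B> is empty, so FOLLOW(<B>) ⊇ FOLLOW(<G>) = {q, t}. Thus FOLLOW(<B>) = {q, t}.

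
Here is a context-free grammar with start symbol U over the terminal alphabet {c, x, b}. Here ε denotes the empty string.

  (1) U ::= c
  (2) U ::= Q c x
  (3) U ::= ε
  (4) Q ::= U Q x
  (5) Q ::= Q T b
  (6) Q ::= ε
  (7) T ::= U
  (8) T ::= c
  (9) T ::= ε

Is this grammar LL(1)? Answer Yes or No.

FIRST(U) = {ε, b, c, x}
FIRST(Q) = {ε, b, c, x}
FIRST(T) = {ε, b, c, x}
FOLLOW(U) = {$, b, c, x}
FOLLOW(Q) = {b, c, x}
FOLLOW(T) = {b}
Cell M[Q, b] receives both Q ::= U Q x and Q ::= Q T b and Q ::= ε — the grammar is not LL(1).

No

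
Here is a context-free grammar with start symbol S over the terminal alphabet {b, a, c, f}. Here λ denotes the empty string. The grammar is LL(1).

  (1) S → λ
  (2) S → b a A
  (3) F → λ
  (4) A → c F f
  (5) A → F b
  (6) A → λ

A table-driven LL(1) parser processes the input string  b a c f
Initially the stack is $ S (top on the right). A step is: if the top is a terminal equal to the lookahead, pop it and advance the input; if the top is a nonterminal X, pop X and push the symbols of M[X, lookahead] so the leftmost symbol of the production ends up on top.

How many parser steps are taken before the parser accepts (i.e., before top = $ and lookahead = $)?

     Stack    Input      Action
  1  $ S      b a c f $  expand S → b a A
  2  $ A a b  b a c f $  match b
  3  $ A a    a c f $    match a
  4  $ A      c f $      expand A → c F f
  5  $ f F c  c f $      match c
  6  $ f F    f $        expand F → λ
  7  $ f      f $        match f
Accept reached after 7 steps.

7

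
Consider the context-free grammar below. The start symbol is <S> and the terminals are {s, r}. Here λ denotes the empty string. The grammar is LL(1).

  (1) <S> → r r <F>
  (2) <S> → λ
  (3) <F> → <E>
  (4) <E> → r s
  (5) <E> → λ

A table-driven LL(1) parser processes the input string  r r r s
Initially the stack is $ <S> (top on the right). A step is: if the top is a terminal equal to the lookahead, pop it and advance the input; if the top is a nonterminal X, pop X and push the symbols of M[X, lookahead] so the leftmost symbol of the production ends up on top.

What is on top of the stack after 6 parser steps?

step 1: stack=$ <S>  input=r r r s $  — expand <S> → r r <F>
step 2: stack=$ <F> r r  input=r r r s $  — match r
step 3: stack=$ <F> r  input=r r s $  — match r
step 4: stack=$ <F>  input=r s $  — expand <F> → <E>
step 5: stack=$ <E>  input=r s $  — expand <E> → r s
step 6: stack=$ s r  input=r s $  — match r
Stack after step 6: $ s (top = s).

s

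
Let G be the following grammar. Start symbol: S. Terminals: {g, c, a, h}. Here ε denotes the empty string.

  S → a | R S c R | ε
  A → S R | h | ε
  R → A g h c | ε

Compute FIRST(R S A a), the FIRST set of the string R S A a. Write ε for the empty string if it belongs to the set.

{a, c, g, h}

FIRST(S) = {ε, a, c, g, h}  (via R S c R)
FIRST(A) = {ε, a, c, g, h}  (via S R)
FIRST(R) = {ε, a, c, g, h}  (via A g h c)
FIRST(R S A a): take FIRST of each symbol in turn, carrying on past any symbol whose FIRST contains ε; result {a, c, g, h}.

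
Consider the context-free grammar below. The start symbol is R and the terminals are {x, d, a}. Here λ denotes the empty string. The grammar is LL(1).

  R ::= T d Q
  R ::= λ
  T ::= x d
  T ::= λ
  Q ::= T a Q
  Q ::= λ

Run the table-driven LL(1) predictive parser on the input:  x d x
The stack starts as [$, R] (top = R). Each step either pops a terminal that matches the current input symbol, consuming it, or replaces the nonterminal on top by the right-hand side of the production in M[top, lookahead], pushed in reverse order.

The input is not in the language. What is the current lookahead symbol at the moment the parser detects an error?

x

step 1: stack=$ R  input=x d x $  — expand R ::= T d Q
step 2: stack=$ Q d T  input=x d x $  — expand T ::= x d
step 3: stack=$ Q d d x  input=x d x $  — match x
step 4: stack=$ Q d d  input=d x $  — match d
step 5: stack=$ Q d  input=x $  — error: top is terminal d but lookahead is x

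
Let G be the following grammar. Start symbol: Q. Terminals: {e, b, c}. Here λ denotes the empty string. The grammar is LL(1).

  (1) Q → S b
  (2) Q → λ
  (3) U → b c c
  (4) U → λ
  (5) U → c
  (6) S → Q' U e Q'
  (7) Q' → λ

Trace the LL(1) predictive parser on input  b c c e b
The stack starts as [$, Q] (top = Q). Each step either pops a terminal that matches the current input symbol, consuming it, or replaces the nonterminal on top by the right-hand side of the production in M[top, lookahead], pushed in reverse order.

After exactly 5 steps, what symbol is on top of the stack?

c

step 1: stack=$ Q  input=b c c e b $  — expand Q → S b
step 2: stack=$ b S  input=b c c e b $  — expand S → Q' U e Q'
step 3: stack=$ b Q' e U Q'  input=b c c e b $  — expand Q' → λ
step 4: stack=$ b Q' e U  input=b c c e b $  — expand U → b c c
step 5: stack=$ b Q' e c c b  input=b c c e b $  — match b
Stack after step 5: $ b Q' e c c (top = c).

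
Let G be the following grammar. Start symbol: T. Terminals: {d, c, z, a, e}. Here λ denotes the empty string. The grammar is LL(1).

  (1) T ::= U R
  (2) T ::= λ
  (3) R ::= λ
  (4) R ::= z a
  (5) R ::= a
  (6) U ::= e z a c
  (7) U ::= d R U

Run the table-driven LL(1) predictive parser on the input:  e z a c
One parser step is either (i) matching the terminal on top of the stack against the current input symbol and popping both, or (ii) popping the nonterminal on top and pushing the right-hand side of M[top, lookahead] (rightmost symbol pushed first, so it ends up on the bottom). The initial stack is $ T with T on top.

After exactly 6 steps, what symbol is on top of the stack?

step 1: stack=$ T  input=e z a c $  — expand T ::= U R
step 2: stack=$ R U  input=e z a c $  — expand U ::= e z a c
step 3: stack=$ R c a z e  input=e z a c $  — match e
step 4: stack=$ R c a z  input=z a c $  — match z
step 5: stack=$ R c a  input=a c $  — match a
step 6: stack=$ R c  input=c $  — match c
Stack after step 6: $ R (top = R).

R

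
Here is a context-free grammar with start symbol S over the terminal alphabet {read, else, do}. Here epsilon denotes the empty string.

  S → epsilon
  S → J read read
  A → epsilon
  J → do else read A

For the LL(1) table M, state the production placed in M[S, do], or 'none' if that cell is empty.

FIRST(A) = {epsilon}
FIRST(J) = {do}
FIRST(S) = {epsilon, do}  (via J read read)
FOLLOW(S) includes $ since S is the start symbol.
FOLLOW(S): S appears on no right-hand side. Thus FOLLOW(S) = {$}.
For S → epsilon: FIRST(epsilon) = {epsilon}, so it goes in M[S, t] for t ∈ {}; since epsilon ∈ FIRST, also for every t ∈ FOLLOW(S) = {$}.
For S → J read read: FIRST(J read read) = {do}, so it goes in M[S, t] for t ∈ {do}.

S → J read read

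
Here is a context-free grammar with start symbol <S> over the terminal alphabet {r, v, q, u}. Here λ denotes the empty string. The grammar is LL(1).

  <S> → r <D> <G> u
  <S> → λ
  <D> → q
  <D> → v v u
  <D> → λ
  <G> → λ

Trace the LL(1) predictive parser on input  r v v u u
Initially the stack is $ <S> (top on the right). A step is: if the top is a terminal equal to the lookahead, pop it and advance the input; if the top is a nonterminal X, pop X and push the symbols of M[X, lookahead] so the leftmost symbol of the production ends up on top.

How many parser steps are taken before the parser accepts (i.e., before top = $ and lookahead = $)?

step 1: stack=$ <S>  input=r v v u u $  — expand <S> → r <D> <G> u
step 2: stack=$ u <G> <D> r  input=r v v u u $  — match r
step 3: stack=$ u <G> <D>  input=v v u u $  — expand <D> → v v u
step 4: stack=$ u <G> u v v  input=v v u u $  — match v
step 5: stack=$ u <G> u v  input=v u u $  — match v
step 6: stack=$ u <G> u  input=u u $  — match u
step 7: stack=$ u <G>  input=u $  — expand <G> → λ
step 8: stack=$ u  input=u $  — match u
Accept reached after 8 steps.

8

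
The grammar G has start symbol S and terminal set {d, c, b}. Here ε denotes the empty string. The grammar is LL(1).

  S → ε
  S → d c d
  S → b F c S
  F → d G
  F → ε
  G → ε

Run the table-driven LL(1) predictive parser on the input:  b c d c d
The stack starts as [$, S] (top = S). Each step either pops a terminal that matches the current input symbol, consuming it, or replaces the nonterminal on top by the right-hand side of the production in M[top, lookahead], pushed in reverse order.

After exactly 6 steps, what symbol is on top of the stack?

c

     Stack      Input        Action
  1  $ S        b c d c d $  expand S → b F c S
  2  $ S c F b  b c d c d $  match b
  3  $ S c F    c d c d $    expand F → ε
  4  $ S c      c d c d $    match c
  5  $ S        d c d $      expand S → d c d
  6  $ d c d    d c d $      match d
Stack after step 6: $ d c (top = c).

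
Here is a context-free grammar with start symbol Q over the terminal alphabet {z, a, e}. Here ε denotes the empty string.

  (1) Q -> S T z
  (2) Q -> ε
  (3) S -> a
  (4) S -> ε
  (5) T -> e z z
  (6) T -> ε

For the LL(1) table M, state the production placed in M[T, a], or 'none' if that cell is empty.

FIRST(S): from S->a we get {a}; from S->ε we get {ε}. So FIRST(S) = {ε, a}.
FIRST(T): from T->e z z we get {e}; from T->ε we get {ε}. So FIRST(T) = {ε, e}.
FIRST(Q): from Q->S T z we get {a, e, z}; from Q->ε we get {ε}. So FIRST(Q) = {ε, a, e, z}.
FOLLOW(Q) includes $ since Q is the start symbol.
FOLLOW(T): in Q->S T z, T is followed by z with FIRST {z}. Thus FOLLOW(T) = {z}.
For T -> e z z: FIRST(e z z) = {e}, so it goes in M[T, t] for t ∈ {e}.
For T -> ε: FIRST(ε) = {ε}, so it goes in M[T, t] for t ∈ {}; since ε ∈ FIRST, also for every t ∈ FOLLOW(T) = {z}.
None of these place a production in M[T, a].

none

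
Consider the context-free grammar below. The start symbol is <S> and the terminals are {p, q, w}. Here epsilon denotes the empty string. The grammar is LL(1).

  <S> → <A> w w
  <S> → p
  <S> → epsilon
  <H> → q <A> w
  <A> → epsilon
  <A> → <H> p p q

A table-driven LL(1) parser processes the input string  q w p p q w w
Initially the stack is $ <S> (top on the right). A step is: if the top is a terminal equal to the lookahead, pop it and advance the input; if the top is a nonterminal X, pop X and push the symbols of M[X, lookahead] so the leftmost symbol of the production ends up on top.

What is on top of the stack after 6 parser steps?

     Stack                Input            Action
  1  $ <S>                q w p p q w w $  expand <S> → <A> w w
  2  $ w w <A>            q w p p q w w $  expand <A> → <H> p p q
  3  $ w w q p p <H>      q w p p q w w $  expand <H> → q <A> w
  4  $ w w q p p w <A> q  q w p p q w w $  match q
  5  $ w w q p p w <A>    w p p q w w $    expand <A> → epsilon
  6  $ w w q p p w        w p p q w w $    match w
Stack after step 6: $ w w q p p (top = p).

p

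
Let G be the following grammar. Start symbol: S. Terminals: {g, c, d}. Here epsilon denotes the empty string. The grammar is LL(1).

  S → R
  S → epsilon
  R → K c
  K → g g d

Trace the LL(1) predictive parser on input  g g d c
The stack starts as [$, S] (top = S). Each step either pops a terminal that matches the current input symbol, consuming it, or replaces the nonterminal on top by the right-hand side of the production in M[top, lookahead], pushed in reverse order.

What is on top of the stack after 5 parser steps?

d

step 1: stack=$ S  input=g g d c $  — expand S → R
step 2: stack=$ R  input=g g d c $  — expand R → K c
step 3: stack=$ c K  input=g g d c $  — expand K → g g d
step 4: stack=$ c d g g  input=g g d c $  — match g
step 5: stack=$ c d g  input=g d c $  — match g
Stack after step 5: $ c d (top = d).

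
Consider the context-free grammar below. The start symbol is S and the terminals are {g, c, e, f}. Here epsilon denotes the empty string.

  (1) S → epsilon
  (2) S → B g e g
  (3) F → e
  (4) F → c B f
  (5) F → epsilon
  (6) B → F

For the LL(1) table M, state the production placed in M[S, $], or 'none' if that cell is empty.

S → epsilon

FIRST(F) = {epsilon, c, e}
FIRST(B) = {epsilon, c, e}  (via F)
FIRST(S) = {epsilon, c, e, g}  (via B g e g)
FOLLOW(S) includes $ since S is the start symbol.
FOLLOW(S): S appears on no right-hand side. Thus FOLLOW(S) = {$}.
For S → epsilon: FIRST(epsilon) = {epsilon}, so it goes in M[S, t] for t ∈ {}; since epsilon ∈ FIRST, also for every t ∈ FOLLOW(S) = {$}.
For S → B g e g: FIRST(B g e g) = {c, e, g}, so it goes in M[S, t] for t ∈ {c, e, g}.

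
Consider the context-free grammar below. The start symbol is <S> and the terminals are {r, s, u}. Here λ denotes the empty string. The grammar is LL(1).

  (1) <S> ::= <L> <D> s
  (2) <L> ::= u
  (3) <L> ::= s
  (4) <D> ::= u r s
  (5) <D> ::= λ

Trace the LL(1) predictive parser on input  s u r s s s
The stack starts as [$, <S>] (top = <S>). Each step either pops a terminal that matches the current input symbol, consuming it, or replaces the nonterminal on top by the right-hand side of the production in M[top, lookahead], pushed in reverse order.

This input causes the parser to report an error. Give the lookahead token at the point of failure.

s

     Stack        Input          Action
  1  $ <S>        s u r s s s $  expand <S> ::= <L> <D> s
  2  $ s <D> <L>  s u r s s s $  expand <L> ::= s
  3  $ s <D> s    s u r s s s $  match s
  4  $ s <D>      u r s s s $    expand <D> ::= u r s
  5  $ s s r u    u r s s s $    match u
  6  $ s s r      r s s s $      match r
  7  $ s s        s s s $        match s
  8  $ s          s s $          match s
  9  $            s $            error: stack empty but input remains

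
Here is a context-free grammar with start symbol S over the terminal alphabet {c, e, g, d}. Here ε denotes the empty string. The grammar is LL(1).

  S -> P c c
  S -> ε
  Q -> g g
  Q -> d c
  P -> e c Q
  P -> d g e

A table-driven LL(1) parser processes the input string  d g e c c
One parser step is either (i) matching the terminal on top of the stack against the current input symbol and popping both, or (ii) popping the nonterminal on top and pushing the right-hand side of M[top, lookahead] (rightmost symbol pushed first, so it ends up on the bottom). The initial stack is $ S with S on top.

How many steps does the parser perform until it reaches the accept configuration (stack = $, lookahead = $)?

step 1: stack=$ S  input=d g e c c $  — expand S -> P c c
step 2: stack=$ c c P  input=d g e c c $  — expand P -> d g e
step 3: stack=$ c c e g d  input=d g e c c $  — match d
step 4: stack=$ c c e g  input=g e c c $  — match g
step 5: stack=$ c c e  input=e c c $  — match e
step 6: stack=$ c c  input=c c $  — match c
step 7: stack=$ c  input=c $  — match c
Accept reached after 7 steps.

7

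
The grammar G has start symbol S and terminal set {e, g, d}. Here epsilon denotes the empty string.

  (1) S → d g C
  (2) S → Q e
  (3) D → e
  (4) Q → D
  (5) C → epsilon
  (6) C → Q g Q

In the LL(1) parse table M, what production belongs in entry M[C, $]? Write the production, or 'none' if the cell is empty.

C → epsilon

FIRST(D) = {e}
FIRST(Q) = {e}  (via D)
FIRST(S) = {d, e}  (via Q e)
FIRST(C) = {epsilon, e}  (via Q g Q)
FOLLOW(S) includes $ since S is the start symbol.
FOLLOW(S): S appears on no right-hand side. Thus FOLLOW(S) = {$}.
FOLLOW(C): in S→d g C, the suffix after C is empty, so FOLLOW(C) ⊇ FOLLOW(S) = {$}. Thus FOLLOW(C) = {$}.
For C → epsilon: FIRST(epsilon) = {epsilon}, so it goes in M[C, t] for t ∈ {}; since epsilon ∈ FIRST, also for every t ∈ FOLLOW(C) = {$}.
For C → Q g Q: FIRST(Q g Q) = {e}, so it goes in M[C, t] for t ∈ {e}.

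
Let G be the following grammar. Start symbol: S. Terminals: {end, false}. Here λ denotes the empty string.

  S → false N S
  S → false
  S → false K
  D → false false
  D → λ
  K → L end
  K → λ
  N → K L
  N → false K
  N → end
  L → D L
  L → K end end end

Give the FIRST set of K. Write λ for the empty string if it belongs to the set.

FIRST(S) = {false}
FIRST(D) = {λ, false}
FIRST(K) = {λ, end, false}  (via L end)
FIRST(L) = {end, false}  (via D L, K end end end)
FIRST(N) = {end, false}  (via K L)

{λ, end, false}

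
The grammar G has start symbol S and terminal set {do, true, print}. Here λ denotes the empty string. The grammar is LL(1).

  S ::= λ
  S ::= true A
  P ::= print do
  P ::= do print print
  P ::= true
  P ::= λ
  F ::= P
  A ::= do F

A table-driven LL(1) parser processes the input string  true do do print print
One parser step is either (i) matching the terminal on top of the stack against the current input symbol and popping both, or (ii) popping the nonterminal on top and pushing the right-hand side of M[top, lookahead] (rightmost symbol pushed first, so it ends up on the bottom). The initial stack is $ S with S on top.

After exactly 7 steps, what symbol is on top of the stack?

     Stack             Input                     Action
  1  $ S               true do do print print $  expand S ::= true A
  2  $ A true          true do do print print $  match true
  3  $ A               do do print print $       expand A ::= do F
  4  $ F do            do do print print $       match do
  5  $ F               do print print $          expand F ::= P
  6  $ P               do print print $          expand P ::= do print print
  7  $ print print do  do print print $          match do
Stack after step 7: $ print print (top = print).

print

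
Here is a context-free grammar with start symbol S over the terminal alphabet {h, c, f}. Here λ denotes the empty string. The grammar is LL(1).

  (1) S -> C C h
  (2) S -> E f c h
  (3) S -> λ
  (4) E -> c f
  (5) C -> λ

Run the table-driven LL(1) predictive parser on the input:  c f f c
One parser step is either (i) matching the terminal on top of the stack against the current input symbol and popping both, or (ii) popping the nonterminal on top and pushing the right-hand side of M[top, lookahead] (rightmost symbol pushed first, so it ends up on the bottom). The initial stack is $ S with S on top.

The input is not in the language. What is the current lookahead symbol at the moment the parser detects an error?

$

     Stack        Input      Action
  1  $ S          c f f c $  expand S -> E f c h
  2  $ h c f E    c f f c $  expand E -> c f
  3  $ h c f f c  c f f c $  match c
  4  $ h c f f    f f c $    match f
  5  $ h c f      f c $      match f
  6  $ h c        c $        match c
  7  $ h          $          error: top is terminal h but lookahead is $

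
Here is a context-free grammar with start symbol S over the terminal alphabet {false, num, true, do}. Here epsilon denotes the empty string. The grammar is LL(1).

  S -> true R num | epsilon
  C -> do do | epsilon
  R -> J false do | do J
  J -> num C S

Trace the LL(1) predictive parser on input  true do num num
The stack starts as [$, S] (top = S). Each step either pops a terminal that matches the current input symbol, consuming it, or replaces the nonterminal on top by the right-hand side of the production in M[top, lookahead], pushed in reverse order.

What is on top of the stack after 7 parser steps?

     Stack          Input              Action
  1  $ S            true do num num $  expand S -> true R num
  2  $ num R true   true do num num $  match true
  3  $ num R        do num num $       expand R -> do J
  4  $ num J do     do num num $       match do
  5  $ num J        num num $          expand J -> num C S
  6  $ num S C num  num num $          match num
  7  $ num S C      num $              expand C -> epsilon
Stack after step 7: $ num S (top = S).

S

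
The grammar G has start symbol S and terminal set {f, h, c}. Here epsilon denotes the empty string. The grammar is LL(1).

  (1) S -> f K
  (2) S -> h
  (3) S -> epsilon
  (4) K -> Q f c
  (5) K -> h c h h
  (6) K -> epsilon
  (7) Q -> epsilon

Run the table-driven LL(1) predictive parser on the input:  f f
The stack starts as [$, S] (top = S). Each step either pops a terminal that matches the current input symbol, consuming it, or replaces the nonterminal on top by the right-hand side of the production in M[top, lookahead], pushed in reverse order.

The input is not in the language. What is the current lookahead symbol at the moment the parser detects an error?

$

step 1: stack=$ S  input=f f $  — expand S -> f K
step 2: stack=$ K f  input=f f $  — match f
step 3: stack=$ K  input=f $  — expand K -> Q f c
step 4: stack=$ c f Q  input=f $  — expand Q -> epsilon
step 5: stack=$ c f  input=f $  — match f
step 6: stack=$ c  input=$  — error: top is terminal c but lookahead is $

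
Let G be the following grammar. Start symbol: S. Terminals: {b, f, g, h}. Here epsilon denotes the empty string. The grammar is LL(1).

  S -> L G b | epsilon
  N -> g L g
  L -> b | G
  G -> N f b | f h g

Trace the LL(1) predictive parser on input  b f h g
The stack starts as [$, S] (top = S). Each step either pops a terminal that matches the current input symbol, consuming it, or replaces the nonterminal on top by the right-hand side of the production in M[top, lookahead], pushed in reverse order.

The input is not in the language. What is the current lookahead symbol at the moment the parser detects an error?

     Stack      Input      Action
  1  $ S        b f h g $  expand S -> L G b
  2  $ b G L    b f h g $  expand L -> b
  3  $ b G b    b f h g $  match b
  4  $ b G      f h g $    expand G -> f h g
  5  $ b g h f  f h g $    match f
  6  $ b g h    h g $      match h
  7  $ b g      g $        match g
  8  $ b        $          error: top is terminal b but lookahead is $

$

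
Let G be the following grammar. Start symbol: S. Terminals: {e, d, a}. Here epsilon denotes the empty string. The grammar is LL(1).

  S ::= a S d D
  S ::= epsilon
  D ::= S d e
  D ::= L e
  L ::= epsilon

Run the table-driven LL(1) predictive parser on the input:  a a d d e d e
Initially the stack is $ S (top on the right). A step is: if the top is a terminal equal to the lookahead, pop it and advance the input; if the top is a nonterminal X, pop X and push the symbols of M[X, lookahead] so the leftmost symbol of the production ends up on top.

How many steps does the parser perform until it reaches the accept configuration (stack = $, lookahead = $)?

step 1: stack=$ S  input=a a d d e d e $  — expand S ::= a S d D
step 2: stack=$ D d S a  input=a a d d e d e $  — match a
step 3: stack=$ D d S  input=a d d e d e $  — expand S ::= a S d D
step 4: stack=$ D d D d S a  input=a d d e d e $  — match a
step 5: stack=$ D d D d S  input=d d e d e $  — expand S ::= epsilon
step 6: stack=$ D d D d  input=d d e d e $  — match d
step 7: stack=$ D d D  input=d e d e $  — expand D ::= S d e
step 8: stack=$ D d e d S  input=d e d e $  — expand S ::= epsilon
step 9: stack=$ D d e d  input=d e d e $  — match d
step 10: stack=$ D d e  input=e d e $  — match e
step 11: stack=$ D d  input=d e $  — match d
step 12: stack=$ D  input=e $  — expand D ::= L e
step 13: stack=$ e L  input=e $  — expand L ::= epsilon
step 14: stack=$ e  input=e $  — match e
Accept reached after 14 steps.

14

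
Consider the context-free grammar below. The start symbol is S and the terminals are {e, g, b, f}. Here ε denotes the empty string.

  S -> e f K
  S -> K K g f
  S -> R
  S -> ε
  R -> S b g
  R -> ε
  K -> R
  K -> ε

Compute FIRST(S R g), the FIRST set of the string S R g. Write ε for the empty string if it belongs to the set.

FIRST(S) = {ε, b, e, g}  (via K K g f, R)
FIRST(R) = {ε, b, e, g}  (via S b g)
FIRST(K) = {ε, b, e, g}  (via R)
FIRST(S R g): take FIRST of each symbol in turn, carrying on past any symbol whose FIRST contains ε; result {b, e, g}.

{b, e, g}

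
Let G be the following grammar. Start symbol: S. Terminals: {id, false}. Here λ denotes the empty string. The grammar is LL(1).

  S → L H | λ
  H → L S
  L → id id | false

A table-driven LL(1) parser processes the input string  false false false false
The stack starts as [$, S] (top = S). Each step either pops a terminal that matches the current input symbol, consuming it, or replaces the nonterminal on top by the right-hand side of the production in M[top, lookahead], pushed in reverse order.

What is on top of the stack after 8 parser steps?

false

     Stack      Input                      Action
  1  $ S        false false false false $  expand S → L H
  2  $ H L      false false false false $  expand L → false
  3  $ H false  false false false false $  match false
  4  $ H        false false false $        expand H → L S
  5  $ S L      false false false $        expand L → false
  6  $ S false  false false false $        match false
  7  $ S        false false $              expand S → L H
  8  $ H L      false false $              expand L → false
Stack after step 8: $ H false (top = false).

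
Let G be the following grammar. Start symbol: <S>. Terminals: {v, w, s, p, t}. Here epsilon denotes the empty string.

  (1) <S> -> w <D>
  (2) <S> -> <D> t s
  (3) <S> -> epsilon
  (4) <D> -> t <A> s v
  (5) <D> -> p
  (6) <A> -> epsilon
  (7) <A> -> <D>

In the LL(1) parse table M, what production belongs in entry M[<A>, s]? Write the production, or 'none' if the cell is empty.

FIRST(<D>) = {p, t}
FIRST(<S>) = {epsilon, p, t, w}  (via <D> t s)
FIRST(<A>) = {epsilon, p, t}  (via <D>)
FOLLOW(<S>) includes $ since <S> is the start symbol.
FOLLOW(<A>): in <D>->t <A> s v, <A> is followed by s v with FIRST {s}. Thus FOLLOW(<A>) = {s}.
For <A> -> epsilon: FIRST(epsilon) = {epsilon}, so it goes in M[<A>, t] for t ∈ {}; since epsilon ∈ FIRST, also for every t ∈ FOLLOW(<A>) = {s}.
For <A> -> <D>: FIRST(<D>) = {p, t}, so it goes in M[<A>, t] for t ∈ {p, t}.

<A> -> epsilon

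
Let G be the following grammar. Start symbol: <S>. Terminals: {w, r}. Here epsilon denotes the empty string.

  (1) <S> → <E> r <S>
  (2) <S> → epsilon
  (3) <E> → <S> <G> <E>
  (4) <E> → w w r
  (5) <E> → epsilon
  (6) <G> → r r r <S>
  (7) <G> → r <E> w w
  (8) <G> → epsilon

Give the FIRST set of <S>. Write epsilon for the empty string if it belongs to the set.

FIRST(<G>): from <G>→r r r <S> we get {r}; from <G>→r <E> w w we get {r}; from <G>→epsilon we get {epsilon}. So FIRST(<G>) = {epsilon, r}.
FIRST(<S>): from <S>→<E> r <S> we get {r, w}; from <S>→epsilon we get {epsilon}. So FIRST(<S>) = {epsilon, r, w}.
FIRST(<E>): from <E>→<S> <G> <E> we get {epsilon, r, w}; from <E>→w w r we get {w}; from <E>→epsilon we get {epsilon}. So FIRST(<E>) = {epsilon, r, w}.

{epsilon, r, w}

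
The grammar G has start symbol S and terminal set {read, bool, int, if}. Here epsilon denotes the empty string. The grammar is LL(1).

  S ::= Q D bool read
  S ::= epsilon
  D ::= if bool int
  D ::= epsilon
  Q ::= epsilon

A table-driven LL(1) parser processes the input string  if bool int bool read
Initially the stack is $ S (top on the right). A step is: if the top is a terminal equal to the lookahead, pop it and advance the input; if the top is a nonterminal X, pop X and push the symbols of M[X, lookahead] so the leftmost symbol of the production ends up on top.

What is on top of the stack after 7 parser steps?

read

     Stack                    Input                    Action
  1  $ S                      if bool int bool read $  expand S ::= Q D bool read
  2  $ read bool D Q          if bool int bool read $  expand Q ::= epsilon
  3  $ read bool D            if bool int bool read $  expand D ::= if bool int
  4  $ read bool int bool if  if bool int bool read $  match if
  5  $ read bool int bool     bool int bool read $     match bool
  6  $ read bool int          int bool read $          match int
  7  $ read bool              bool read $              match bool
Stack after step 7: $ read (top = read).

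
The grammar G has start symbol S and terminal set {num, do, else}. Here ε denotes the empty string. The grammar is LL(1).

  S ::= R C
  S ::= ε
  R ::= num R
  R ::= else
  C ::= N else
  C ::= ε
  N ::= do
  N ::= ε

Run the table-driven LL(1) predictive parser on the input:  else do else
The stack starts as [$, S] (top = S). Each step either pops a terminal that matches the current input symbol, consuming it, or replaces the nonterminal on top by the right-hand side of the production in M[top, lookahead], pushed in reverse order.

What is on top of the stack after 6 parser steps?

else

step 1: stack=$ S  input=else do else $  — expand S ::= R C
step 2: stack=$ C R  input=else do else $  — expand R ::= else
step 3: stack=$ C else  input=else do else $  — match else
step 4: stack=$ C  input=do else $  — expand C ::= N else
step 5: stack=$ else N  input=do else $  — expand N ::= do
step 6: stack=$ else do  input=do else $  — match do
Stack after step 6: $ else (top = else).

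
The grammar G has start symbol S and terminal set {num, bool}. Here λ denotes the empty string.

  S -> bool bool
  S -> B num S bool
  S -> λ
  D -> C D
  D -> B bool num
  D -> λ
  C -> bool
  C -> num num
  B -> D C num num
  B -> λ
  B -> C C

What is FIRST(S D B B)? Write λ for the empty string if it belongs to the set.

FIRST(C): from C->bool we get {bool}; from C->num num we get {num}. So FIRST(C) = {bool, num}.
FIRST(S): from S->bool bool we get {bool}; from S->B num S bool we get {bool, num}; from S->λ we get {λ}. So FIRST(S) = {λ, bool, num}.
FIRST(D): from D->C D we get {bool, num}; from D->B bool num we get {bool, num}; from D->λ we get {λ}. So FIRST(D) = {λ, bool, num}.
FIRST(B): from B->D C num num we get {bool, num}; from B->λ we get {λ}; from B->C C we get {bool, num}. So FIRST(B) = {λ, bool, num}.
FIRST(S D B B): take FIRST of each symbol in turn, carrying on past any symbol whose FIRST contains λ; result {λ, bool, num}.

{λ, bool, num}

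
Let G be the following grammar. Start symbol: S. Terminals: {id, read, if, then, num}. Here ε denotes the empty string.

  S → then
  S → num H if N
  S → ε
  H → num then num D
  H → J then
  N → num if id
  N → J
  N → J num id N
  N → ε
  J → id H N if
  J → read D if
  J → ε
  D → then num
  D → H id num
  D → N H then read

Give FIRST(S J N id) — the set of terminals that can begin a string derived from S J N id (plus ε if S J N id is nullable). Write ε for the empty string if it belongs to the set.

FIRST(S) = {ε, num, then}
FIRST(J) = {ε, id, read}
FIRST(H) = {id, num, read, then}  (via J then)
FIRST(N) = {ε, id, num, read}  (via J, J num id N)
FIRST(D) = {id, num, read, then}  (via H id num, N H then read)
FIRST(S J N id): take FIRST of each symbol in turn, carrying on past any symbol whose FIRST contains ε; result {id, num, read, then}.

{id, num, read, then}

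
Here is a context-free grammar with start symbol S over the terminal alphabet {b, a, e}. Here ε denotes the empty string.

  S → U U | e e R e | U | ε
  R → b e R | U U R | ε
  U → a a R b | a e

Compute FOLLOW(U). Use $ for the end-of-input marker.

FIRST(U): from U→a a R b we get {a}; from U→a e we get {a}. So FIRST(U) = {a}.
FIRST(S): from S→U U we get {a}; from S→e e R e we get {e}; from S→U we get {a}; from S→ε we get {ε}. So FIRST(S) = {ε, a, e}.
FIRST(R): from R→b e R we get {b}; from R→U U R we get {a}; from R→ε we get {ε}. So FIRST(R) = {ε, a, b}.
FOLLOW(S) includes $ since S is the start symbol.
FOLLOW(S): S appears on no right-hand side. Thus FOLLOW(S) = {$}.
FOLLOW(R): in S→e e R e, R is followed by e with FIRST {e}; in R→b e R, the suffix after R is empty (adds nothing new); in R→U U R, the suffix after R is empty (adds nothing new); in U→a a R b, R is followed by b with FIRST {b}. Thus FOLLOW(R) = {b, e}.
FOLLOW(U): in S→U U (occurrence 1), U is followed by U with FIRST {a}; in S→U U (occurrence 2), the suffix after U is empty, so FOLLOW(U) ⊇ FOLLOW(S) = {$}; in S→U, the suffix after U is empty, so FOLLOW(U) ⊇ FOLLOW(S) = {$}; in R→U U R (occurrence 1), U is followed by U R with FIRST {a}; in R→U U R (occurrence 2), U is followed by R with FIRST {ε, a, b}; in R→U U R (occurrence 2), the suffix after U is nullable, so FOLLOW(U) ⊇ FOLLOW(R) = {b, e}. Thus FOLLOW(U) = {$, a, b, e}.

{$, a, b, e}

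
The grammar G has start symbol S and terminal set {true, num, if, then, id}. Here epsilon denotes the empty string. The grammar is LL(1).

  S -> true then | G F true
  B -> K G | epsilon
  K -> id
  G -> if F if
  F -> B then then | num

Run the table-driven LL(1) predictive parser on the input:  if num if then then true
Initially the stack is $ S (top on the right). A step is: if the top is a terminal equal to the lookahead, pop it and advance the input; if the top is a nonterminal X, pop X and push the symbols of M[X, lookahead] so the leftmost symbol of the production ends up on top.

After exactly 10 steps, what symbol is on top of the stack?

step 1: stack=$ S  input=if num if then then true $  — expand S -> G F true
step 2: stack=$ true F G  input=if num if then then true $  — expand G -> if F if
step 3: stack=$ true F if F if  input=if num if then then true $  — match if
step 4: stack=$ true F if F  input=num if then then true $  — expand F -> num
step 5: stack=$ true F if num  input=num if then then true $  — match num
step 6: stack=$ true F if  input=if then then true $  — match if
step 7: stack=$ true F  input=then then true $  — expand F -> B then then
step 8: stack=$ true then then B  input=then then true $  — expand B -> epsilon
step 9: stack=$ true then then  input=then then true $  — match then
step 10: stack=$ true then  input=then true $  — match then
Stack after step 10: $ true (top = true).

true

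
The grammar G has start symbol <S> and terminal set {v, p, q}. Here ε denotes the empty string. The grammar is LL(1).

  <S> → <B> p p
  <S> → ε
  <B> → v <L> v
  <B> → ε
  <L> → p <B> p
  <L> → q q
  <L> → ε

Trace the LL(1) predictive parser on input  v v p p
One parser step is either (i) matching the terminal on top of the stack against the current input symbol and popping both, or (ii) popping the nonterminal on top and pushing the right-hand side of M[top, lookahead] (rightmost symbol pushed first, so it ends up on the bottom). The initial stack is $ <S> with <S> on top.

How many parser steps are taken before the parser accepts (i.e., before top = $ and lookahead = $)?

step 1: stack=$ <S>  input=v v p p $  — expand <S> → <B> p p
step 2: stack=$ p p <B>  input=v v p p $  — expand <B> → v <L> v
step 3: stack=$ p p v <L> v  input=v v p p $  — match v
step 4: stack=$ p p v <L>  input=v p p $  — expand <L> → ε
step 5: stack=$ p p v  input=v p p $  — match v
step 6: stack=$ p p  input=p p $  — match p
step 7: stack=$ p  input=p $  — match p
Accept reached after 7 steps.

7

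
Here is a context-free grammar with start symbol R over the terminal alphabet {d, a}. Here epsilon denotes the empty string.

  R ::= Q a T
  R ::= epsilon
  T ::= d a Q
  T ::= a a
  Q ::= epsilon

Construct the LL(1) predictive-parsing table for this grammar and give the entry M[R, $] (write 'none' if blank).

FIRST(T): from T::=d a Q we get {d}; from T::=a a we get {a}. So FIRST(T) = {a, d}.
FIRST(Q): from Q::=epsilon we get {epsilon}. So FIRST(Q) = {epsilon}.
FIRST(R): from R::=Q a T we get {a}; from R::=epsilon we get {epsilon}. So FIRST(R) = {epsilon, a}.
FOLLOW(R) includes $ since R is the start symbol.
FOLLOW(R): R appears on no right-hand side. Thus FOLLOW(R) = {$}.
For R ::= Q a T: FIRST(Q a T) = {a}, so it goes in M[R, t] for t ∈ {a}.
For R ::= epsilon: FIRST(epsilon) = {epsilon}, so it goes in M[R, t] for t ∈ {}; since epsilon ∈ FIRST, also for every t ∈ FOLLOW(R) = {$}.

R ::= epsilon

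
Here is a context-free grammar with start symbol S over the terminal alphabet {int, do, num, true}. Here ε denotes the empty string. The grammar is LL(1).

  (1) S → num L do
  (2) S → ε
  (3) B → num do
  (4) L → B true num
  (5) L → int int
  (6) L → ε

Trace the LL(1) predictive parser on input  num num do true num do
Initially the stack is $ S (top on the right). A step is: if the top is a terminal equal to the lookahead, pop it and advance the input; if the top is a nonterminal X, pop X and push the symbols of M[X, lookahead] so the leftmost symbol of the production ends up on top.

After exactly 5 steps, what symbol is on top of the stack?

do

     Stack                 Input                     Action
  1  $ S                   num num do true num do $  expand S → num L do
  2  $ do L num            num num do true num do $  match num
  3  $ do L                num do true num do $      expand L → B true num
  4  $ do num true B       num do true num do $      expand B → num do
  5  $ do num true do num  num do true num do $      match num
Stack after step 5: $ do num true do (top = do).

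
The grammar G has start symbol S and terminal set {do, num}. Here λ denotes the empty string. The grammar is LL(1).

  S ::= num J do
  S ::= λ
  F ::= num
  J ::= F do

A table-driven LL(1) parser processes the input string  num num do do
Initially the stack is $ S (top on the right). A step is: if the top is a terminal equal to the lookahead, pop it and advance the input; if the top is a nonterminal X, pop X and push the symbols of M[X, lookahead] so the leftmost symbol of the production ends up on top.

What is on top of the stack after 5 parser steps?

step 1: stack=$ S  input=num num do do $  — expand S ::= num J do
step 2: stack=$ do J num  input=num num do do $  — match num
step 3: stack=$ do J  input=num do do $  — expand J ::= F do
step 4: stack=$ do do F  input=num do do $  — expand F ::= num
step 5: stack=$ do do num  input=num do do $  — match num
Stack after step 5: $ do do (top = do).

do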